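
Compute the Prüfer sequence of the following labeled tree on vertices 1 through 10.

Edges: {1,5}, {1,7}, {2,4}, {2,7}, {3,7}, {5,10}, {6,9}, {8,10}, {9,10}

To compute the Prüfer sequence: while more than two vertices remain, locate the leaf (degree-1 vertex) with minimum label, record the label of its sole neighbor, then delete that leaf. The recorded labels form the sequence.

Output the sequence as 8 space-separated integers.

Answer: 7 2 7 9 1 5 10 10

Derivation:
Step 1: leaves = {3,4,6,8}. Remove smallest leaf 3, emit neighbor 7.
Step 2: leaves = {4,6,8}. Remove smallest leaf 4, emit neighbor 2.
Step 3: leaves = {2,6,8}. Remove smallest leaf 2, emit neighbor 7.
Step 4: leaves = {6,7,8}. Remove smallest leaf 6, emit neighbor 9.
Step 5: leaves = {7,8,9}. Remove smallest leaf 7, emit neighbor 1.
Step 6: leaves = {1,8,9}. Remove smallest leaf 1, emit neighbor 5.
Step 7: leaves = {5,8,9}. Remove smallest leaf 5, emit neighbor 10.
Step 8: leaves = {8,9}. Remove smallest leaf 8, emit neighbor 10.
Done: 2 vertices remain (9, 10). Sequence = [7 2 7 9 1 5 10 10]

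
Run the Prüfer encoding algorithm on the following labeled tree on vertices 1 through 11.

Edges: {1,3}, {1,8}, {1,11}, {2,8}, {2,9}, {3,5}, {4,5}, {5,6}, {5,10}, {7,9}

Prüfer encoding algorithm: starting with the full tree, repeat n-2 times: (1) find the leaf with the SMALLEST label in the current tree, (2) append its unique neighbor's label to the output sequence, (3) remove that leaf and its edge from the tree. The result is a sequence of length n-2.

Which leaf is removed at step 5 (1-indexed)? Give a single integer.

Step 1: current leaves = {4,6,7,10,11}. Remove leaf 4 (neighbor: 5).
Step 2: current leaves = {6,7,10,11}. Remove leaf 6 (neighbor: 5).
Step 3: current leaves = {7,10,11}. Remove leaf 7 (neighbor: 9).
Step 4: current leaves = {9,10,11}. Remove leaf 9 (neighbor: 2).
Step 5: current leaves = {2,10,11}. Remove leaf 2 (neighbor: 8).

Answer: 2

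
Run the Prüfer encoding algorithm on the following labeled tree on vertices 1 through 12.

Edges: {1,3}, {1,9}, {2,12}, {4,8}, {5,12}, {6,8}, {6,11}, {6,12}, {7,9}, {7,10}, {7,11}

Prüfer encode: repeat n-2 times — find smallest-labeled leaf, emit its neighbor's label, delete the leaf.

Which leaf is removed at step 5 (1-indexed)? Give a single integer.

Step 1: current leaves = {2,3,4,5,10}. Remove leaf 2 (neighbor: 12).
Step 2: current leaves = {3,4,5,10}. Remove leaf 3 (neighbor: 1).
Step 3: current leaves = {1,4,5,10}. Remove leaf 1 (neighbor: 9).
Step 4: current leaves = {4,5,9,10}. Remove leaf 4 (neighbor: 8).
Step 5: current leaves = {5,8,9,10}. Remove leaf 5 (neighbor: 12).

Answer: 5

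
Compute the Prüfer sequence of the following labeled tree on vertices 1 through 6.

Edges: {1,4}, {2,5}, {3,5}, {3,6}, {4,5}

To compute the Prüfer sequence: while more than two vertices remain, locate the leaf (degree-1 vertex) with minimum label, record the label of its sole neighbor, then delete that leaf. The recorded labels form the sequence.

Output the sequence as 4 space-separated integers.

Step 1: leaves = {1,2,6}. Remove smallest leaf 1, emit neighbor 4.
Step 2: leaves = {2,4,6}. Remove smallest leaf 2, emit neighbor 5.
Step 3: leaves = {4,6}. Remove smallest leaf 4, emit neighbor 5.
Step 4: leaves = {5,6}. Remove smallest leaf 5, emit neighbor 3.
Done: 2 vertices remain (3, 6). Sequence = [4 5 5 3]

Answer: 4 5 5 3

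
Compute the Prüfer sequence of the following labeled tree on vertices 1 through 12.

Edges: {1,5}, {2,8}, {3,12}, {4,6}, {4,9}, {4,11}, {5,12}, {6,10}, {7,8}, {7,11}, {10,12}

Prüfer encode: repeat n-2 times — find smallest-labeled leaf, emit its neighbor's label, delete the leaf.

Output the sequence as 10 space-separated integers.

Step 1: leaves = {1,2,3,9}. Remove smallest leaf 1, emit neighbor 5.
Step 2: leaves = {2,3,5,9}. Remove smallest leaf 2, emit neighbor 8.
Step 3: leaves = {3,5,8,9}. Remove smallest leaf 3, emit neighbor 12.
Step 4: leaves = {5,8,9}. Remove smallest leaf 5, emit neighbor 12.
Step 5: leaves = {8,9,12}. Remove smallest leaf 8, emit neighbor 7.
Step 6: leaves = {7,9,12}. Remove smallest leaf 7, emit neighbor 11.
Step 7: leaves = {9,11,12}. Remove smallest leaf 9, emit neighbor 4.
Step 8: leaves = {11,12}. Remove smallest leaf 11, emit neighbor 4.
Step 9: leaves = {4,12}. Remove smallest leaf 4, emit neighbor 6.
Step 10: leaves = {6,12}. Remove smallest leaf 6, emit neighbor 10.
Done: 2 vertices remain (10, 12). Sequence = [5 8 12 12 7 11 4 4 6 10]

Answer: 5 8 12 12 7 11 4 4 6 10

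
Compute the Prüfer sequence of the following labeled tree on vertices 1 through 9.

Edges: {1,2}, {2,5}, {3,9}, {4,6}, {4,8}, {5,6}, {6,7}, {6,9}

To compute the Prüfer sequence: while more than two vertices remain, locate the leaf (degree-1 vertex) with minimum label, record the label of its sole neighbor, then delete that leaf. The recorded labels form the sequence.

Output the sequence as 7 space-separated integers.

Step 1: leaves = {1,3,7,8}. Remove smallest leaf 1, emit neighbor 2.
Step 2: leaves = {2,3,7,8}. Remove smallest leaf 2, emit neighbor 5.
Step 3: leaves = {3,5,7,8}. Remove smallest leaf 3, emit neighbor 9.
Step 4: leaves = {5,7,8,9}. Remove smallest leaf 5, emit neighbor 6.
Step 5: leaves = {7,8,9}. Remove smallest leaf 7, emit neighbor 6.
Step 6: leaves = {8,9}. Remove smallest leaf 8, emit neighbor 4.
Step 7: leaves = {4,9}. Remove smallest leaf 4, emit neighbor 6.
Done: 2 vertices remain (6, 9). Sequence = [2 5 9 6 6 4 6]

Answer: 2 5 9 6 6 4 6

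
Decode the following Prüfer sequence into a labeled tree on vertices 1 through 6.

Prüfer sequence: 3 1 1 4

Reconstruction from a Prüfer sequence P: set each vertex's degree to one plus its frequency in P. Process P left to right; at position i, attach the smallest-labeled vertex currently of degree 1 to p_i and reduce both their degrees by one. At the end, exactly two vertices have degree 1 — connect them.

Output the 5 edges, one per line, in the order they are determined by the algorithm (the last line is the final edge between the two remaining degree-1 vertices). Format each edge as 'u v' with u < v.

Initial degrees: {1:3, 2:1, 3:2, 4:2, 5:1, 6:1}
Step 1: smallest deg-1 vertex = 2, p_1 = 3. Add edge {2,3}. Now deg[2]=0, deg[3]=1.
Step 2: smallest deg-1 vertex = 3, p_2 = 1. Add edge {1,3}. Now deg[3]=0, deg[1]=2.
Step 3: smallest deg-1 vertex = 5, p_3 = 1. Add edge {1,5}. Now deg[5]=0, deg[1]=1.
Step 4: smallest deg-1 vertex = 1, p_4 = 4. Add edge {1,4}. Now deg[1]=0, deg[4]=1.
Final: two remaining deg-1 vertices are 4, 6. Add edge {4,6}.

Answer: 2 3
1 3
1 5
1 4
4 6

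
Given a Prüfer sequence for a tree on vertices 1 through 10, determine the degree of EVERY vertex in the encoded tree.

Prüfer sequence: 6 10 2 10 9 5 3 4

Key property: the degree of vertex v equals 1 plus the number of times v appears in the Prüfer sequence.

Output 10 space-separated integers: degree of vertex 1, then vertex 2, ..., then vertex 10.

p_1 = 6: count[6] becomes 1
p_2 = 10: count[10] becomes 1
p_3 = 2: count[2] becomes 1
p_4 = 10: count[10] becomes 2
p_5 = 9: count[9] becomes 1
p_6 = 5: count[5] becomes 1
p_7 = 3: count[3] becomes 1
p_8 = 4: count[4] becomes 1
Degrees (1 + count): deg[1]=1+0=1, deg[2]=1+1=2, deg[3]=1+1=2, deg[4]=1+1=2, deg[5]=1+1=2, deg[6]=1+1=2, deg[7]=1+0=1, deg[8]=1+0=1, deg[9]=1+1=2, deg[10]=1+2=3

Answer: 1 2 2 2 2 2 1 1 2 3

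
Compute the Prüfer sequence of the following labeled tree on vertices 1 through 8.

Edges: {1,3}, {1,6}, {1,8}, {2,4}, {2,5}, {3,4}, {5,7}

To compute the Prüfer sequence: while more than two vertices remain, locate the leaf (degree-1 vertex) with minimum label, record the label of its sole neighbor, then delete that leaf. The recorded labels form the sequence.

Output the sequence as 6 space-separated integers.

Step 1: leaves = {6,7,8}. Remove smallest leaf 6, emit neighbor 1.
Step 2: leaves = {7,8}. Remove smallest leaf 7, emit neighbor 5.
Step 3: leaves = {5,8}. Remove smallest leaf 5, emit neighbor 2.
Step 4: leaves = {2,8}. Remove smallest leaf 2, emit neighbor 4.
Step 5: leaves = {4,8}. Remove smallest leaf 4, emit neighbor 3.
Step 6: leaves = {3,8}. Remove smallest leaf 3, emit neighbor 1.
Done: 2 vertices remain (1, 8). Sequence = [1 5 2 4 3 1]

Answer: 1 5 2 4 3 1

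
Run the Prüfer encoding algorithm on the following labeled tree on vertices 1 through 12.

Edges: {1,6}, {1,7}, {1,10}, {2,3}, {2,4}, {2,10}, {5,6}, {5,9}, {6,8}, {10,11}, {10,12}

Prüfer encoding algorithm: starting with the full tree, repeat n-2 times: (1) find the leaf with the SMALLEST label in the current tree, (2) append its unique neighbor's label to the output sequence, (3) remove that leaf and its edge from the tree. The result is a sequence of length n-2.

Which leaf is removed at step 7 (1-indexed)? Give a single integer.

Step 1: current leaves = {3,4,7,8,9,11,12}. Remove leaf 3 (neighbor: 2).
Step 2: current leaves = {4,7,8,9,11,12}. Remove leaf 4 (neighbor: 2).
Step 3: current leaves = {2,7,8,9,11,12}. Remove leaf 2 (neighbor: 10).
Step 4: current leaves = {7,8,9,11,12}. Remove leaf 7 (neighbor: 1).
Step 5: current leaves = {8,9,11,12}. Remove leaf 8 (neighbor: 6).
Step 6: current leaves = {9,11,12}. Remove leaf 9 (neighbor: 5).
Step 7: current leaves = {5,11,12}. Remove leaf 5 (neighbor: 6).

Answer: 5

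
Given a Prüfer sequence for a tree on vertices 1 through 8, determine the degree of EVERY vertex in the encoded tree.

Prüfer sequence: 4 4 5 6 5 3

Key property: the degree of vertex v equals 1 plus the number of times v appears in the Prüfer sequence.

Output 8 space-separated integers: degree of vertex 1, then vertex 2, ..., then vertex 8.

Answer: 1 1 2 3 3 2 1 1

Derivation:
p_1 = 4: count[4] becomes 1
p_2 = 4: count[4] becomes 2
p_3 = 5: count[5] becomes 1
p_4 = 6: count[6] becomes 1
p_5 = 5: count[5] becomes 2
p_6 = 3: count[3] becomes 1
Degrees (1 + count): deg[1]=1+0=1, deg[2]=1+0=1, deg[3]=1+1=2, deg[4]=1+2=3, deg[5]=1+2=3, deg[6]=1+1=2, deg[7]=1+0=1, deg[8]=1+0=1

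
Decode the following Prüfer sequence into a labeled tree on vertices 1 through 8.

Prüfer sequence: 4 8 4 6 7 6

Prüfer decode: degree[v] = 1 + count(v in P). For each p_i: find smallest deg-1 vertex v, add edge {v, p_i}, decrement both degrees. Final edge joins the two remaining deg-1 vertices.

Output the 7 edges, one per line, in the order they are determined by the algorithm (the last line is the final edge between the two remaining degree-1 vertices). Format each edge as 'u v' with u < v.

Initial degrees: {1:1, 2:1, 3:1, 4:3, 5:1, 6:3, 7:2, 8:2}
Step 1: smallest deg-1 vertex = 1, p_1 = 4. Add edge {1,4}. Now deg[1]=0, deg[4]=2.
Step 2: smallest deg-1 vertex = 2, p_2 = 8. Add edge {2,8}. Now deg[2]=0, deg[8]=1.
Step 3: smallest deg-1 vertex = 3, p_3 = 4. Add edge {3,4}. Now deg[3]=0, deg[4]=1.
Step 4: smallest deg-1 vertex = 4, p_4 = 6. Add edge {4,6}. Now deg[4]=0, deg[6]=2.
Step 5: smallest deg-1 vertex = 5, p_5 = 7. Add edge {5,7}. Now deg[5]=0, deg[7]=1.
Step 6: smallest deg-1 vertex = 7, p_6 = 6. Add edge {6,7}. Now deg[7]=0, deg[6]=1.
Final: two remaining deg-1 vertices are 6, 8. Add edge {6,8}.

Answer: 1 4
2 8
3 4
4 6
5 7
6 7
6 8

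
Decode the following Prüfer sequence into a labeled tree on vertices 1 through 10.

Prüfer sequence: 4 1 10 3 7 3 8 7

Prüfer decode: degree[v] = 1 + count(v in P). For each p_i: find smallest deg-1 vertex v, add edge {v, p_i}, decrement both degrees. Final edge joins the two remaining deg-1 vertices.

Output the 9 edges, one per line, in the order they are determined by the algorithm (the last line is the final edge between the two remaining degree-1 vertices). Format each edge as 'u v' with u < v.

Answer: 2 4
1 4
1 10
3 5
6 7
3 9
3 8
7 8
7 10

Derivation:
Initial degrees: {1:2, 2:1, 3:3, 4:2, 5:1, 6:1, 7:3, 8:2, 9:1, 10:2}
Step 1: smallest deg-1 vertex = 2, p_1 = 4. Add edge {2,4}. Now deg[2]=0, deg[4]=1.
Step 2: smallest deg-1 vertex = 4, p_2 = 1. Add edge {1,4}. Now deg[4]=0, deg[1]=1.
Step 3: smallest deg-1 vertex = 1, p_3 = 10. Add edge {1,10}. Now deg[1]=0, deg[10]=1.
Step 4: smallest deg-1 vertex = 5, p_4 = 3. Add edge {3,5}. Now deg[5]=0, deg[3]=2.
Step 5: smallest deg-1 vertex = 6, p_5 = 7. Add edge {6,7}. Now deg[6]=0, deg[7]=2.
Step 6: smallest deg-1 vertex = 9, p_6 = 3. Add edge {3,9}. Now deg[9]=0, deg[3]=1.
Step 7: smallest deg-1 vertex = 3, p_7 = 8. Add edge {3,8}. Now deg[3]=0, deg[8]=1.
Step 8: smallest deg-1 vertex = 8, p_8 = 7. Add edge {7,8}. Now deg[8]=0, deg[7]=1.
Final: two remaining deg-1 vertices are 7, 10. Add edge {7,10}.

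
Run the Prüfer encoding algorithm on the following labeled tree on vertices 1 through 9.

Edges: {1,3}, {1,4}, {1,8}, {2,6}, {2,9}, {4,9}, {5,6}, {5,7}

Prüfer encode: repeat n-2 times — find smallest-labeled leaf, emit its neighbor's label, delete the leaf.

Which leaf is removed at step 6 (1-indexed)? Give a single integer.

Answer: 8

Derivation:
Step 1: current leaves = {3,7,8}. Remove leaf 3 (neighbor: 1).
Step 2: current leaves = {7,8}. Remove leaf 7 (neighbor: 5).
Step 3: current leaves = {5,8}. Remove leaf 5 (neighbor: 6).
Step 4: current leaves = {6,8}. Remove leaf 6 (neighbor: 2).
Step 5: current leaves = {2,8}. Remove leaf 2 (neighbor: 9).
Step 6: current leaves = {8,9}. Remove leaf 8 (neighbor: 1).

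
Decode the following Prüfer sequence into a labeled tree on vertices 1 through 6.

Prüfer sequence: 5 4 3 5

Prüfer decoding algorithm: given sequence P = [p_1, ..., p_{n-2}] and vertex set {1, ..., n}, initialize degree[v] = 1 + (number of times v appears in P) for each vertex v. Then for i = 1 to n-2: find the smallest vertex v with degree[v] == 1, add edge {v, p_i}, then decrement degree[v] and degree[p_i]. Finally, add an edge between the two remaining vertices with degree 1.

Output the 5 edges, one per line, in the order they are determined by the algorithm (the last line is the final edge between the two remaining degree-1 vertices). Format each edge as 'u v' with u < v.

Initial degrees: {1:1, 2:1, 3:2, 4:2, 5:3, 6:1}
Step 1: smallest deg-1 vertex = 1, p_1 = 5. Add edge {1,5}. Now deg[1]=0, deg[5]=2.
Step 2: smallest deg-1 vertex = 2, p_2 = 4. Add edge {2,4}. Now deg[2]=0, deg[4]=1.
Step 3: smallest deg-1 vertex = 4, p_3 = 3. Add edge {3,4}. Now deg[4]=0, deg[3]=1.
Step 4: smallest deg-1 vertex = 3, p_4 = 5. Add edge {3,5}. Now deg[3]=0, deg[5]=1.
Final: two remaining deg-1 vertices are 5, 6. Add edge {5,6}.

Answer: 1 5
2 4
3 4
3 5
5 6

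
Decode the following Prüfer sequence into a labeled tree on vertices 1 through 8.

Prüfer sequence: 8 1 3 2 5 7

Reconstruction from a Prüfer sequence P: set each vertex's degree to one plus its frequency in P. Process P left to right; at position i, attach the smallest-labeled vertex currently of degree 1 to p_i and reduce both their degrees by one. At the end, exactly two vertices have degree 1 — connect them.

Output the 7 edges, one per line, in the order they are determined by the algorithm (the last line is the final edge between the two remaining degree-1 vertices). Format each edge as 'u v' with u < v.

Initial degrees: {1:2, 2:2, 3:2, 4:1, 5:2, 6:1, 7:2, 8:2}
Step 1: smallest deg-1 vertex = 4, p_1 = 8. Add edge {4,8}. Now deg[4]=0, deg[8]=1.
Step 2: smallest deg-1 vertex = 6, p_2 = 1. Add edge {1,6}. Now deg[6]=0, deg[1]=1.
Step 3: smallest deg-1 vertex = 1, p_3 = 3. Add edge {1,3}. Now deg[1]=0, deg[3]=1.
Step 4: smallest deg-1 vertex = 3, p_4 = 2. Add edge {2,3}. Now deg[3]=0, deg[2]=1.
Step 5: smallest deg-1 vertex = 2, p_5 = 5. Add edge {2,5}. Now deg[2]=0, deg[5]=1.
Step 6: smallest deg-1 vertex = 5, p_6 = 7. Add edge {5,7}. Now deg[5]=0, deg[7]=1.
Final: two remaining deg-1 vertices are 7, 8. Add edge {7,8}.

Answer: 4 8
1 6
1 3
2 3
2 5
5 7
7 8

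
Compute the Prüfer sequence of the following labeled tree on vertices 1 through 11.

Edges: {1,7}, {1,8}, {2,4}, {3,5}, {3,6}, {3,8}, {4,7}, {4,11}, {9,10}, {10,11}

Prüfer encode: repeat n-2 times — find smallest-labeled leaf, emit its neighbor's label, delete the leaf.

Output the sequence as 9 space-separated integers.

Step 1: leaves = {2,5,6,9}. Remove smallest leaf 2, emit neighbor 4.
Step 2: leaves = {5,6,9}. Remove smallest leaf 5, emit neighbor 3.
Step 3: leaves = {6,9}. Remove smallest leaf 6, emit neighbor 3.
Step 4: leaves = {3,9}. Remove smallest leaf 3, emit neighbor 8.
Step 5: leaves = {8,9}. Remove smallest leaf 8, emit neighbor 1.
Step 6: leaves = {1,9}. Remove smallest leaf 1, emit neighbor 7.
Step 7: leaves = {7,9}. Remove smallest leaf 7, emit neighbor 4.
Step 8: leaves = {4,9}. Remove smallest leaf 4, emit neighbor 11.
Step 9: leaves = {9,11}. Remove smallest leaf 9, emit neighbor 10.
Done: 2 vertices remain (10, 11). Sequence = [4 3 3 8 1 7 4 11 10]

Answer: 4 3 3 8 1 7 4 11 10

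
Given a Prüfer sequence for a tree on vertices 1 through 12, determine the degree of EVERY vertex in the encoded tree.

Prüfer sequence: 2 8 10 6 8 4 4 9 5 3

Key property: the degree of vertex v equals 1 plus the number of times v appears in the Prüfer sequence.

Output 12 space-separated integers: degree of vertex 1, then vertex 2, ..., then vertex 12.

p_1 = 2: count[2] becomes 1
p_2 = 8: count[8] becomes 1
p_3 = 10: count[10] becomes 1
p_4 = 6: count[6] becomes 1
p_5 = 8: count[8] becomes 2
p_6 = 4: count[4] becomes 1
p_7 = 4: count[4] becomes 2
p_8 = 9: count[9] becomes 1
p_9 = 5: count[5] becomes 1
p_10 = 3: count[3] becomes 1
Degrees (1 + count): deg[1]=1+0=1, deg[2]=1+1=2, deg[3]=1+1=2, deg[4]=1+2=3, deg[5]=1+1=2, deg[6]=1+1=2, deg[7]=1+0=1, deg[8]=1+2=3, deg[9]=1+1=2, deg[10]=1+1=2, deg[11]=1+0=1, deg[12]=1+0=1

Answer: 1 2 2 3 2 2 1 3 2 2 1 1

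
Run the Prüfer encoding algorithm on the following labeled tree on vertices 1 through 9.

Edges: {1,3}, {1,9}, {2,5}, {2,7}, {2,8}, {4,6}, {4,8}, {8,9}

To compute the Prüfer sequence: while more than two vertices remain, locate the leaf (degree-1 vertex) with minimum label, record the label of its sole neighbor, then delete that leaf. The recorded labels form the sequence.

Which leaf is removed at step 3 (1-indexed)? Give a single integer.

Answer: 5

Derivation:
Step 1: current leaves = {3,5,6,7}. Remove leaf 3 (neighbor: 1).
Step 2: current leaves = {1,5,6,7}. Remove leaf 1 (neighbor: 9).
Step 3: current leaves = {5,6,7,9}. Remove leaf 5 (neighbor: 2).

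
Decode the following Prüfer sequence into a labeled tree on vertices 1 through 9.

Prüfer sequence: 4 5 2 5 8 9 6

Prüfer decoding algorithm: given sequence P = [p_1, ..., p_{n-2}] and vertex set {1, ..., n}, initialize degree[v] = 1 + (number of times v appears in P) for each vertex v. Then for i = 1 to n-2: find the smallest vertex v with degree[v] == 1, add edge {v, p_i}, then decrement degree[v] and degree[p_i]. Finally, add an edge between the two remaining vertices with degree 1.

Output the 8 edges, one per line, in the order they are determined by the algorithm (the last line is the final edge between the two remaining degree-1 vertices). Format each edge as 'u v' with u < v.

Initial degrees: {1:1, 2:2, 3:1, 4:2, 5:3, 6:2, 7:1, 8:2, 9:2}
Step 1: smallest deg-1 vertex = 1, p_1 = 4. Add edge {1,4}. Now deg[1]=0, deg[4]=1.
Step 2: smallest deg-1 vertex = 3, p_2 = 5. Add edge {3,5}. Now deg[3]=0, deg[5]=2.
Step 3: smallest deg-1 vertex = 4, p_3 = 2. Add edge {2,4}. Now deg[4]=0, deg[2]=1.
Step 4: smallest deg-1 vertex = 2, p_4 = 5. Add edge {2,5}. Now deg[2]=0, deg[5]=1.
Step 5: smallest deg-1 vertex = 5, p_5 = 8. Add edge {5,8}. Now deg[5]=0, deg[8]=1.
Step 6: smallest deg-1 vertex = 7, p_6 = 9. Add edge {7,9}. Now deg[7]=0, deg[9]=1.
Step 7: smallest deg-1 vertex = 8, p_7 = 6. Add edge {6,8}. Now deg[8]=0, deg[6]=1.
Final: two remaining deg-1 vertices are 6, 9. Add edge {6,9}.

Answer: 1 4
3 5
2 4
2 5
5 8
7 9
6 8
6 9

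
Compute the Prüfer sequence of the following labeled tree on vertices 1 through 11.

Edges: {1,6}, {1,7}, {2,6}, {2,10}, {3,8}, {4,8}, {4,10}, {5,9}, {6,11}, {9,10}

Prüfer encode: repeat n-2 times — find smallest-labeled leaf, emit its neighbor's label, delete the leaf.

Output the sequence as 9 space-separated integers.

Step 1: leaves = {3,5,7,11}. Remove smallest leaf 3, emit neighbor 8.
Step 2: leaves = {5,7,8,11}. Remove smallest leaf 5, emit neighbor 9.
Step 3: leaves = {7,8,9,11}. Remove smallest leaf 7, emit neighbor 1.
Step 4: leaves = {1,8,9,11}. Remove smallest leaf 1, emit neighbor 6.
Step 5: leaves = {8,9,11}. Remove smallest leaf 8, emit neighbor 4.
Step 6: leaves = {4,9,11}. Remove smallest leaf 4, emit neighbor 10.
Step 7: leaves = {9,11}. Remove smallest leaf 9, emit neighbor 10.
Step 8: leaves = {10,11}. Remove smallest leaf 10, emit neighbor 2.
Step 9: leaves = {2,11}. Remove smallest leaf 2, emit neighbor 6.
Done: 2 vertices remain (6, 11). Sequence = [8 9 1 6 4 10 10 2 6]

Answer: 8 9 1 6 4 10 10 2 6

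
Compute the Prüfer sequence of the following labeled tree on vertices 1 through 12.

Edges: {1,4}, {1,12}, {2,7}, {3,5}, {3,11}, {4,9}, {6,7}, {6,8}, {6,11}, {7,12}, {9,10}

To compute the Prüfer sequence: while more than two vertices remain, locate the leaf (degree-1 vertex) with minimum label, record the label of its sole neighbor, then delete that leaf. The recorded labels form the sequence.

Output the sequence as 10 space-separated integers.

Answer: 7 3 11 6 9 4 1 12 6 7

Derivation:
Step 1: leaves = {2,5,8,10}. Remove smallest leaf 2, emit neighbor 7.
Step 2: leaves = {5,8,10}. Remove smallest leaf 5, emit neighbor 3.
Step 3: leaves = {3,8,10}. Remove smallest leaf 3, emit neighbor 11.
Step 4: leaves = {8,10,11}. Remove smallest leaf 8, emit neighbor 6.
Step 5: leaves = {10,11}. Remove smallest leaf 10, emit neighbor 9.
Step 6: leaves = {9,11}. Remove smallest leaf 9, emit neighbor 4.
Step 7: leaves = {4,11}. Remove smallest leaf 4, emit neighbor 1.
Step 8: leaves = {1,11}. Remove smallest leaf 1, emit neighbor 12.
Step 9: leaves = {11,12}. Remove smallest leaf 11, emit neighbor 6.
Step 10: leaves = {6,12}. Remove smallest leaf 6, emit neighbor 7.
Done: 2 vertices remain (7, 12). Sequence = [7 3 11 6 9 4 1 12 6 7]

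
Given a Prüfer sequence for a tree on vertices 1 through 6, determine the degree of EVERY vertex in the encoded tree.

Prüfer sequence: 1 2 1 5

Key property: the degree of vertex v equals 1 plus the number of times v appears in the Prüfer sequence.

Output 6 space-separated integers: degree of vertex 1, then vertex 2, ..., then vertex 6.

p_1 = 1: count[1] becomes 1
p_2 = 2: count[2] becomes 1
p_3 = 1: count[1] becomes 2
p_4 = 5: count[5] becomes 1
Degrees (1 + count): deg[1]=1+2=3, deg[2]=1+1=2, deg[3]=1+0=1, deg[4]=1+0=1, deg[5]=1+1=2, deg[6]=1+0=1

Answer: 3 2 1 1 2 1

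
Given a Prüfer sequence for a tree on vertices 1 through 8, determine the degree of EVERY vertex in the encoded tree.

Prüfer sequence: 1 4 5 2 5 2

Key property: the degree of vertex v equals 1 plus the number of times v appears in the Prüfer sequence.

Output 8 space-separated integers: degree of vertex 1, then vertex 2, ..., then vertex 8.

Answer: 2 3 1 2 3 1 1 1

Derivation:
p_1 = 1: count[1] becomes 1
p_2 = 4: count[4] becomes 1
p_3 = 5: count[5] becomes 1
p_4 = 2: count[2] becomes 1
p_5 = 5: count[5] becomes 2
p_6 = 2: count[2] becomes 2
Degrees (1 + count): deg[1]=1+1=2, deg[2]=1+2=3, deg[3]=1+0=1, deg[4]=1+1=2, deg[5]=1+2=3, deg[6]=1+0=1, deg[7]=1+0=1, deg[8]=1+0=1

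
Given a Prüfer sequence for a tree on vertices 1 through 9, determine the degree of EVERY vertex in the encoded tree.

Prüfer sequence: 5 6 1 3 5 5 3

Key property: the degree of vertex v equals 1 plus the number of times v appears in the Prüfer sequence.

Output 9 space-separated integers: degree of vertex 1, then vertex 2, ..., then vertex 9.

Answer: 2 1 3 1 4 2 1 1 1

Derivation:
p_1 = 5: count[5] becomes 1
p_2 = 6: count[6] becomes 1
p_3 = 1: count[1] becomes 1
p_4 = 3: count[3] becomes 1
p_5 = 5: count[5] becomes 2
p_6 = 5: count[5] becomes 3
p_7 = 3: count[3] becomes 2
Degrees (1 + count): deg[1]=1+1=2, deg[2]=1+0=1, deg[3]=1+2=3, deg[4]=1+0=1, deg[5]=1+3=4, deg[6]=1+1=2, deg[7]=1+0=1, deg[8]=1+0=1, deg[9]=1+0=1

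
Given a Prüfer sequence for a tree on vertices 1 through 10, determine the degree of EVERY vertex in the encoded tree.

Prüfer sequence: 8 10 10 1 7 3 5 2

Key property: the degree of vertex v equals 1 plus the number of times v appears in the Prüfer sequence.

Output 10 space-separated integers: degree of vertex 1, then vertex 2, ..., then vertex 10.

Answer: 2 2 2 1 2 1 2 2 1 3

Derivation:
p_1 = 8: count[8] becomes 1
p_2 = 10: count[10] becomes 1
p_3 = 10: count[10] becomes 2
p_4 = 1: count[1] becomes 1
p_5 = 7: count[7] becomes 1
p_6 = 3: count[3] becomes 1
p_7 = 5: count[5] becomes 1
p_8 = 2: count[2] becomes 1
Degrees (1 + count): deg[1]=1+1=2, deg[2]=1+1=2, deg[3]=1+1=2, deg[4]=1+0=1, deg[5]=1+1=2, deg[6]=1+0=1, deg[7]=1+1=2, deg[8]=1+1=2, deg[9]=1+0=1, deg[10]=1+2=3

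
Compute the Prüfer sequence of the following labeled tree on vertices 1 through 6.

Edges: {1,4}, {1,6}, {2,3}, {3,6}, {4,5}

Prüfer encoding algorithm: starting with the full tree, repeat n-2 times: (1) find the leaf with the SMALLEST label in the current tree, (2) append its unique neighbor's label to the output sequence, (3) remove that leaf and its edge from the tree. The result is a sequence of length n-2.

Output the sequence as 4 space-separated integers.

Answer: 3 6 4 1

Derivation:
Step 1: leaves = {2,5}. Remove smallest leaf 2, emit neighbor 3.
Step 2: leaves = {3,5}. Remove smallest leaf 3, emit neighbor 6.
Step 3: leaves = {5,6}. Remove smallest leaf 5, emit neighbor 4.
Step 4: leaves = {4,6}. Remove smallest leaf 4, emit neighbor 1.
Done: 2 vertices remain (1, 6). Sequence = [3 6 4 1]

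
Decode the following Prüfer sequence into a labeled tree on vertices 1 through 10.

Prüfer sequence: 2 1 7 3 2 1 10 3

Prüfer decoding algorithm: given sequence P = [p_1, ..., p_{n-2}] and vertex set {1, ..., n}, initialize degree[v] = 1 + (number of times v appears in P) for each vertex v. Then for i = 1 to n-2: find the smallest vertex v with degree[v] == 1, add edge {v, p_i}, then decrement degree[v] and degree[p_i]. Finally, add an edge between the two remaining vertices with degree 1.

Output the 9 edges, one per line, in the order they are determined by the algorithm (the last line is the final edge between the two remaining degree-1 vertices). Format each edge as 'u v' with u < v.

Initial degrees: {1:3, 2:3, 3:3, 4:1, 5:1, 6:1, 7:2, 8:1, 9:1, 10:2}
Step 1: smallest deg-1 vertex = 4, p_1 = 2. Add edge {2,4}. Now deg[4]=0, deg[2]=2.
Step 2: smallest deg-1 vertex = 5, p_2 = 1. Add edge {1,5}. Now deg[5]=0, deg[1]=2.
Step 3: smallest deg-1 vertex = 6, p_3 = 7. Add edge {6,7}. Now deg[6]=0, deg[7]=1.
Step 4: smallest deg-1 vertex = 7, p_4 = 3. Add edge {3,7}. Now deg[7]=0, deg[3]=2.
Step 5: smallest deg-1 vertex = 8, p_5 = 2. Add edge {2,8}. Now deg[8]=0, deg[2]=1.
Step 6: smallest deg-1 vertex = 2, p_6 = 1. Add edge {1,2}. Now deg[2]=0, deg[1]=1.
Step 7: smallest deg-1 vertex = 1, p_7 = 10. Add edge {1,10}. Now deg[1]=0, deg[10]=1.
Step 8: smallest deg-1 vertex = 9, p_8 = 3. Add edge {3,9}. Now deg[9]=0, deg[3]=1.
Final: two remaining deg-1 vertices are 3, 10. Add edge {3,10}.

Answer: 2 4
1 5
6 7
3 7
2 8
1 2
1 10
3 9
3 10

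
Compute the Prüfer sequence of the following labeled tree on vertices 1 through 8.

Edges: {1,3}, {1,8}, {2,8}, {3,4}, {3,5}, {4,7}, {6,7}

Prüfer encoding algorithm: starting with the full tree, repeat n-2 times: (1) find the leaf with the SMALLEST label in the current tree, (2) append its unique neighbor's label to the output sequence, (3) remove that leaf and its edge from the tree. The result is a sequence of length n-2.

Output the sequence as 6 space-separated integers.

Answer: 8 3 7 4 3 1

Derivation:
Step 1: leaves = {2,5,6}. Remove smallest leaf 2, emit neighbor 8.
Step 2: leaves = {5,6,8}. Remove smallest leaf 5, emit neighbor 3.
Step 3: leaves = {6,8}. Remove smallest leaf 6, emit neighbor 7.
Step 4: leaves = {7,8}. Remove smallest leaf 7, emit neighbor 4.
Step 5: leaves = {4,8}. Remove smallest leaf 4, emit neighbor 3.
Step 6: leaves = {3,8}. Remove smallest leaf 3, emit neighbor 1.
Done: 2 vertices remain (1, 8). Sequence = [8 3 7 4 3 1]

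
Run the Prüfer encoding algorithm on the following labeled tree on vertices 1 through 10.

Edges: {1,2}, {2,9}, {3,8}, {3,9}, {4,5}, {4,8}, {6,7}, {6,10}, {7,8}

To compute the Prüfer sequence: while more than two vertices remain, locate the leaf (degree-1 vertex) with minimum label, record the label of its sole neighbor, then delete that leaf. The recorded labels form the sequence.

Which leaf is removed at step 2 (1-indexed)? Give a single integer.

Step 1: current leaves = {1,5,10}. Remove leaf 1 (neighbor: 2).
Step 2: current leaves = {2,5,10}. Remove leaf 2 (neighbor: 9).

Answer: 2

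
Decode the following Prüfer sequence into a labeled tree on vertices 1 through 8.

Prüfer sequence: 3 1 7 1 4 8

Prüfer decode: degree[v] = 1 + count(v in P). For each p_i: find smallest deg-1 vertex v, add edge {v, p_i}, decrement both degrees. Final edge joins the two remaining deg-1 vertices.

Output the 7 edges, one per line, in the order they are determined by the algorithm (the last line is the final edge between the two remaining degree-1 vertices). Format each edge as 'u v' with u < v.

Initial degrees: {1:3, 2:1, 3:2, 4:2, 5:1, 6:1, 7:2, 8:2}
Step 1: smallest deg-1 vertex = 2, p_1 = 3. Add edge {2,3}. Now deg[2]=0, deg[3]=1.
Step 2: smallest deg-1 vertex = 3, p_2 = 1. Add edge {1,3}. Now deg[3]=0, deg[1]=2.
Step 3: smallest deg-1 vertex = 5, p_3 = 7. Add edge {5,7}. Now deg[5]=0, deg[7]=1.
Step 4: smallest deg-1 vertex = 6, p_4 = 1. Add edge {1,6}. Now deg[6]=0, deg[1]=1.
Step 5: smallest deg-1 vertex = 1, p_5 = 4. Add edge {1,4}. Now deg[1]=0, deg[4]=1.
Step 6: smallest deg-1 vertex = 4, p_6 = 8. Add edge {4,8}. Now deg[4]=0, deg[8]=1.
Final: two remaining deg-1 vertices are 7, 8. Add edge {7,8}.

Answer: 2 3
1 3
5 7
1 6
1 4
4 8
7 8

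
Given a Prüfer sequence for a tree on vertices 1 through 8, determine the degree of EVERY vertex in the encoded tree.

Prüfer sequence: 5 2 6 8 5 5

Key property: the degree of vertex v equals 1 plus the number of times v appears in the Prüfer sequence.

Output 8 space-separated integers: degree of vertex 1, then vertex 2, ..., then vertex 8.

Answer: 1 2 1 1 4 2 1 2

Derivation:
p_1 = 5: count[5] becomes 1
p_2 = 2: count[2] becomes 1
p_3 = 6: count[6] becomes 1
p_4 = 8: count[8] becomes 1
p_5 = 5: count[5] becomes 2
p_6 = 5: count[5] becomes 3
Degrees (1 + count): deg[1]=1+0=1, deg[2]=1+1=2, deg[3]=1+0=1, deg[4]=1+0=1, deg[5]=1+3=4, deg[6]=1+1=2, deg[7]=1+0=1, deg[8]=1+1=2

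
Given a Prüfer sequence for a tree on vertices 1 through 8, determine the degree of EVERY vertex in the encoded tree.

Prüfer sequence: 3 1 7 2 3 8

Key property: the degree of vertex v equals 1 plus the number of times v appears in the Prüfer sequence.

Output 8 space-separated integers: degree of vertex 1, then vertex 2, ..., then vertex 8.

Answer: 2 2 3 1 1 1 2 2

Derivation:
p_1 = 3: count[3] becomes 1
p_2 = 1: count[1] becomes 1
p_3 = 7: count[7] becomes 1
p_4 = 2: count[2] becomes 1
p_5 = 3: count[3] becomes 2
p_6 = 8: count[8] becomes 1
Degrees (1 + count): deg[1]=1+1=2, deg[2]=1+1=2, deg[3]=1+2=3, deg[4]=1+0=1, deg[5]=1+0=1, deg[6]=1+0=1, deg[7]=1+1=2, deg[8]=1+1=2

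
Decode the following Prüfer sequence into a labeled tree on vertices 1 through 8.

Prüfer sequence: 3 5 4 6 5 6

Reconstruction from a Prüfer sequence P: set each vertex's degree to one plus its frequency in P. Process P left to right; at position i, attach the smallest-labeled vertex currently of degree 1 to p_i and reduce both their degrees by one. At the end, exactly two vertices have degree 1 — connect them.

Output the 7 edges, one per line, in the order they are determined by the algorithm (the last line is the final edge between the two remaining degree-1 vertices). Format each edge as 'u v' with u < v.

Answer: 1 3
2 5
3 4
4 6
5 7
5 6
6 8

Derivation:
Initial degrees: {1:1, 2:1, 3:2, 4:2, 5:3, 6:3, 7:1, 8:1}
Step 1: smallest deg-1 vertex = 1, p_1 = 3. Add edge {1,3}. Now deg[1]=0, deg[3]=1.
Step 2: smallest deg-1 vertex = 2, p_2 = 5. Add edge {2,5}. Now deg[2]=0, deg[5]=2.
Step 3: smallest deg-1 vertex = 3, p_3 = 4. Add edge {3,4}. Now deg[3]=0, deg[4]=1.
Step 4: smallest deg-1 vertex = 4, p_4 = 6. Add edge {4,6}. Now deg[4]=0, deg[6]=2.
Step 5: smallest deg-1 vertex = 7, p_5 = 5. Add edge {5,7}. Now deg[7]=0, deg[5]=1.
Step 6: smallest deg-1 vertex = 5, p_6 = 6. Add edge {5,6}. Now deg[5]=0, deg[6]=1.
Final: two remaining deg-1 vertices are 6, 8. Add edge {6,8}.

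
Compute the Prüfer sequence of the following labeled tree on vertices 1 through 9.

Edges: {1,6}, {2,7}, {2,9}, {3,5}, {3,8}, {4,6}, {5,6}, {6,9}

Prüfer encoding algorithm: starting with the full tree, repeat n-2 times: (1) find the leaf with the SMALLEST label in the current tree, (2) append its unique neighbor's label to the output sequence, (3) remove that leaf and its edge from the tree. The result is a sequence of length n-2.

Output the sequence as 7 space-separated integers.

Step 1: leaves = {1,4,7,8}. Remove smallest leaf 1, emit neighbor 6.
Step 2: leaves = {4,7,8}. Remove smallest leaf 4, emit neighbor 6.
Step 3: leaves = {7,8}. Remove smallest leaf 7, emit neighbor 2.
Step 4: leaves = {2,8}. Remove smallest leaf 2, emit neighbor 9.
Step 5: leaves = {8,9}. Remove smallest leaf 8, emit neighbor 3.
Step 6: leaves = {3,9}. Remove smallest leaf 3, emit neighbor 5.
Step 7: leaves = {5,9}. Remove smallest leaf 5, emit neighbor 6.
Done: 2 vertices remain (6, 9). Sequence = [6 6 2 9 3 5 6]

Answer: 6 6 2 9 3 5 6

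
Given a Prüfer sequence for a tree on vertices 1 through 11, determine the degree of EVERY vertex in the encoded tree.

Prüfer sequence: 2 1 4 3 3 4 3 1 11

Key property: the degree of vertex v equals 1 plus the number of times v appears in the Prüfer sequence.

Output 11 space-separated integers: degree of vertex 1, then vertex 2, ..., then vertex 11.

Answer: 3 2 4 3 1 1 1 1 1 1 2

Derivation:
p_1 = 2: count[2] becomes 1
p_2 = 1: count[1] becomes 1
p_3 = 4: count[4] becomes 1
p_4 = 3: count[3] becomes 1
p_5 = 3: count[3] becomes 2
p_6 = 4: count[4] becomes 2
p_7 = 3: count[3] becomes 3
p_8 = 1: count[1] becomes 2
p_9 = 11: count[11] becomes 1
Degrees (1 + count): deg[1]=1+2=3, deg[2]=1+1=2, deg[3]=1+3=4, deg[4]=1+2=3, deg[5]=1+0=1, deg[6]=1+0=1, deg[7]=1+0=1, deg[8]=1+0=1, deg[9]=1+0=1, deg[10]=1+0=1, deg[11]=1+1=2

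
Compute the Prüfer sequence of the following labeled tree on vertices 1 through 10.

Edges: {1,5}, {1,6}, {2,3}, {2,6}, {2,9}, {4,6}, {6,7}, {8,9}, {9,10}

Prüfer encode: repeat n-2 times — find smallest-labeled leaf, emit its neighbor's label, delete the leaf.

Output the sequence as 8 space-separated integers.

Step 1: leaves = {3,4,5,7,8,10}. Remove smallest leaf 3, emit neighbor 2.
Step 2: leaves = {4,5,7,8,10}. Remove smallest leaf 4, emit neighbor 6.
Step 3: leaves = {5,7,8,10}. Remove smallest leaf 5, emit neighbor 1.
Step 4: leaves = {1,7,8,10}. Remove smallest leaf 1, emit neighbor 6.
Step 5: leaves = {7,8,10}. Remove smallest leaf 7, emit neighbor 6.
Step 6: leaves = {6,8,10}. Remove smallest leaf 6, emit neighbor 2.
Step 7: leaves = {2,8,10}. Remove smallest leaf 2, emit neighbor 9.
Step 8: leaves = {8,10}. Remove smallest leaf 8, emit neighbor 9.
Done: 2 vertices remain (9, 10). Sequence = [2 6 1 6 6 2 9 9]

Answer: 2 6 1 6 6 2 9 9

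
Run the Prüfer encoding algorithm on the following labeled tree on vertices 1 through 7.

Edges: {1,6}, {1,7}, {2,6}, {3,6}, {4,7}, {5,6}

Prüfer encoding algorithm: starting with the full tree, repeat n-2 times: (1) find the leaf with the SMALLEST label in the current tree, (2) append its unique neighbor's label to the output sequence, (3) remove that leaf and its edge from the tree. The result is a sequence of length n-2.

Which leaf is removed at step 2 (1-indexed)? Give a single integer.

Step 1: current leaves = {2,3,4,5}. Remove leaf 2 (neighbor: 6).
Step 2: current leaves = {3,4,5}. Remove leaf 3 (neighbor: 6).

Answer: 3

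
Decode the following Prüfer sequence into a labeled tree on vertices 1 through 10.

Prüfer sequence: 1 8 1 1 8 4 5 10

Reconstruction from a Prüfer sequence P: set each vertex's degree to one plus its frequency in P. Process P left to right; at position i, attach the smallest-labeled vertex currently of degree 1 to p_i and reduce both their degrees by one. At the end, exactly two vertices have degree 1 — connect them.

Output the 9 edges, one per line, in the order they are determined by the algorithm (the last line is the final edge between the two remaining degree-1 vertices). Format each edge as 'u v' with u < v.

Answer: 1 2
3 8
1 6
1 7
1 8
4 8
4 5
5 10
9 10

Derivation:
Initial degrees: {1:4, 2:1, 3:1, 4:2, 5:2, 6:1, 7:1, 8:3, 9:1, 10:2}
Step 1: smallest deg-1 vertex = 2, p_1 = 1. Add edge {1,2}. Now deg[2]=0, deg[1]=3.
Step 2: smallest deg-1 vertex = 3, p_2 = 8. Add edge {3,8}. Now deg[3]=0, deg[8]=2.
Step 3: smallest deg-1 vertex = 6, p_3 = 1. Add edge {1,6}. Now deg[6]=0, deg[1]=2.
Step 4: smallest deg-1 vertex = 7, p_4 = 1. Add edge {1,7}. Now deg[7]=0, deg[1]=1.
Step 5: smallest deg-1 vertex = 1, p_5 = 8. Add edge {1,8}. Now deg[1]=0, deg[8]=1.
Step 6: smallest deg-1 vertex = 8, p_6 = 4. Add edge {4,8}. Now deg[8]=0, deg[4]=1.
Step 7: smallest deg-1 vertex = 4, p_7 = 5. Add edge {4,5}. Now deg[4]=0, deg[5]=1.
Step 8: smallest deg-1 vertex = 5, p_8 = 10. Add edge {5,10}. Now deg[5]=0, deg[10]=1.
Final: two remaining deg-1 vertices are 9, 10. Add edge {9,10}.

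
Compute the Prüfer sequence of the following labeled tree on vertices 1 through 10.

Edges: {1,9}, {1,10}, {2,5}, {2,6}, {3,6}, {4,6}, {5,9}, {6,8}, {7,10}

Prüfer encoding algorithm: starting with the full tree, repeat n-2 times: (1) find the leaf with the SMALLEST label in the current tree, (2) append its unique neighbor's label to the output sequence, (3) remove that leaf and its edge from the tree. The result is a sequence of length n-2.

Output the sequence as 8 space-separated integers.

Answer: 6 6 10 6 2 5 9 1

Derivation:
Step 1: leaves = {3,4,7,8}. Remove smallest leaf 3, emit neighbor 6.
Step 2: leaves = {4,7,8}. Remove smallest leaf 4, emit neighbor 6.
Step 3: leaves = {7,8}. Remove smallest leaf 7, emit neighbor 10.
Step 4: leaves = {8,10}. Remove smallest leaf 8, emit neighbor 6.
Step 5: leaves = {6,10}. Remove smallest leaf 6, emit neighbor 2.
Step 6: leaves = {2,10}. Remove smallest leaf 2, emit neighbor 5.
Step 7: leaves = {5,10}. Remove smallest leaf 5, emit neighbor 9.
Step 8: leaves = {9,10}. Remove smallest leaf 9, emit neighbor 1.
Done: 2 vertices remain (1, 10). Sequence = [6 6 10 6 2 5 9 1]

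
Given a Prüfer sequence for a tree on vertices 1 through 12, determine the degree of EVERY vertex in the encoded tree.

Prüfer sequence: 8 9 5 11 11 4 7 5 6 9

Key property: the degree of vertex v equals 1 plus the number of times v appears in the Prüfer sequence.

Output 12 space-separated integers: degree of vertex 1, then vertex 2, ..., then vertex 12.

Answer: 1 1 1 2 3 2 2 2 3 1 3 1

Derivation:
p_1 = 8: count[8] becomes 1
p_2 = 9: count[9] becomes 1
p_3 = 5: count[5] becomes 1
p_4 = 11: count[11] becomes 1
p_5 = 11: count[11] becomes 2
p_6 = 4: count[4] becomes 1
p_7 = 7: count[7] becomes 1
p_8 = 5: count[5] becomes 2
p_9 = 6: count[6] becomes 1
p_10 = 9: count[9] becomes 2
Degrees (1 + count): deg[1]=1+0=1, deg[2]=1+0=1, deg[3]=1+0=1, deg[4]=1+1=2, deg[5]=1+2=3, deg[6]=1+1=2, deg[7]=1+1=2, deg[8]=1+1=2, deg[9]=1+2=3, deg[10]=1+0=1, deg[11]=1+2=3, deg[12]=1+0=1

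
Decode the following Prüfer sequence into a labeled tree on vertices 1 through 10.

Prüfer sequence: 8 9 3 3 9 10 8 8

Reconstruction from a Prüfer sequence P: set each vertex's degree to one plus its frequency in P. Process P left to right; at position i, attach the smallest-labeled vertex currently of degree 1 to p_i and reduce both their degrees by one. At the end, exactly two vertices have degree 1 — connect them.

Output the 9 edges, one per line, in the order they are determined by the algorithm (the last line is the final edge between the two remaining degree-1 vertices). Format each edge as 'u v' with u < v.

Initial degrees: {1:1, 2:1, 3:3, 4:1, 5:1, 6:1, 7:1, 8:4, 9:3, 10:2}
Step 1: smallest deg-1 vertex = 1, p_1 = 8. Add edge {1,8}. Now deg[1]=0, deg[8]=3.
Step 2: smallest deg-1 vertex = 2, p_2 = 9. Add edge {2,9}. Now deg[2]=0, deg[9]=2.
Step 3: smallest deg-1 vertex = 4, p_3 = 3. Add edge {3,4}. Now deg[4]=0, deg[3]=2.
Step 4: smallest deg-1 vertex = 5, p_4 = 3. Add edge {3,5}. Now deg[5]=0, deg[3]=1.
Step 5: smallest deg-1 vertex = 3, p_5 = 9. Add edge {3,9}. Now deg[3]=0, deg[9]=1.
Step 6: smallest deg-1 vertex = 6, p_6 = 10. Add edge {6,10}. Now deg[6]=0, deg[10]=1.
Step 7: smallest deg-1 vertex = 7, p_7 = 8. Add edge {7,8}. Now deg[7]=0, deg[8]=2.
Step 8: smallest deg-1 vertex = 9, p_8 = 8. Add edge {8,9}. Now deg[9]=0, deg[8]=1.
Final: two remaining deg-1 vertices are 8, 10. Add edge {8,10}.

Answer: 1 8
2 9
3 4
3 5
3 9
6 10
7 8
8 9
8 10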